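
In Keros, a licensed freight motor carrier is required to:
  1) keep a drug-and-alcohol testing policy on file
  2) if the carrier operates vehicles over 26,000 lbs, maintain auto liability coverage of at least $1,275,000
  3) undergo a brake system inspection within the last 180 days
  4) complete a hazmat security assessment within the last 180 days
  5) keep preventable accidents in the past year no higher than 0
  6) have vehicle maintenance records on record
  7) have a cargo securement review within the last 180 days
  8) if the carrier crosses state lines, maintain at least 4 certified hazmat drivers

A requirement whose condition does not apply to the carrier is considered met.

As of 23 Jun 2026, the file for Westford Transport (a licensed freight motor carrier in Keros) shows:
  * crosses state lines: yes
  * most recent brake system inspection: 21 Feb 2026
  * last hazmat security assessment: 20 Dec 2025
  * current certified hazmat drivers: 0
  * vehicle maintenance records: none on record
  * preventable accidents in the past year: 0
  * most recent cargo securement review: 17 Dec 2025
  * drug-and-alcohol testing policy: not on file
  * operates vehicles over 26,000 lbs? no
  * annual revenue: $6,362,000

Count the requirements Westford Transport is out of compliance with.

1. drug-and-alcohol testing policy absent → not met
2. condition 'operates vehicles over 26,000 lbs' does not hold → requirement n/a → met
3. brake system inspection 122 days ago vs limit 180 → met
4. hazmat security assessment 185 days ago vs limit 180 → not met
5. preventable accidents in the past year 0 ≤ 0 → met
6. vehicle maintenance records absent → not met
7. cargo securement review 188 days ago vs limit 180 → not met
8. condition 'crosses state lines' holds; certified hazmat drivers 0 < 4 → not met
Not met: 5 of 8

5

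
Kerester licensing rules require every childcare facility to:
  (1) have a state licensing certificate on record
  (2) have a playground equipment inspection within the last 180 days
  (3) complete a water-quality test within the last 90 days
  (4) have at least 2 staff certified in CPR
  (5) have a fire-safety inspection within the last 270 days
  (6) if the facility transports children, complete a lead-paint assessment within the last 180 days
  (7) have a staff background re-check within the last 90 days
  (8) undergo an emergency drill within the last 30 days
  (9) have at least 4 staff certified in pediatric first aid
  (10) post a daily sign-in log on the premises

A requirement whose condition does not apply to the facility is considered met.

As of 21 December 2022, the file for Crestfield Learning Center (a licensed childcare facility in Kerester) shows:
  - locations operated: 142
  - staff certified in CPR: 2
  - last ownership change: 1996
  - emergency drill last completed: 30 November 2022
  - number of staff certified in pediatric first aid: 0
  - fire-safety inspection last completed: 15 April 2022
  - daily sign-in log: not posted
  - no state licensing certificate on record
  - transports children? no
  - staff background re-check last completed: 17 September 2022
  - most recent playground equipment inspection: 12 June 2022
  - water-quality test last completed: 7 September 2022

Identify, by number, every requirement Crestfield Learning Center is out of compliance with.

1, 2, 3, 7, 9, 10

1. state licensing certificate absent → not met
2. playground equipment inspection 192 days ago vs limit 180 → not met
3. water-quality test 105 days ago vs limit 90 → not met
4. staff certified in CPR 2 ≥ 2 → met
5. fire-safety inspection 250 days ago vs limit 270 → met
6. condition 'transports children' does not hold → requirement n/a → met
7. staff background re-check 95 days ago vs limit 90 → not met
8. emergency drill 21 days ago vs limit 30 → met
9. staff certified in pediatric first aid 0 < 4 → not met
10. daily sign-in log absent → not met
Not met: 1, 2, 3, 7, 9, 10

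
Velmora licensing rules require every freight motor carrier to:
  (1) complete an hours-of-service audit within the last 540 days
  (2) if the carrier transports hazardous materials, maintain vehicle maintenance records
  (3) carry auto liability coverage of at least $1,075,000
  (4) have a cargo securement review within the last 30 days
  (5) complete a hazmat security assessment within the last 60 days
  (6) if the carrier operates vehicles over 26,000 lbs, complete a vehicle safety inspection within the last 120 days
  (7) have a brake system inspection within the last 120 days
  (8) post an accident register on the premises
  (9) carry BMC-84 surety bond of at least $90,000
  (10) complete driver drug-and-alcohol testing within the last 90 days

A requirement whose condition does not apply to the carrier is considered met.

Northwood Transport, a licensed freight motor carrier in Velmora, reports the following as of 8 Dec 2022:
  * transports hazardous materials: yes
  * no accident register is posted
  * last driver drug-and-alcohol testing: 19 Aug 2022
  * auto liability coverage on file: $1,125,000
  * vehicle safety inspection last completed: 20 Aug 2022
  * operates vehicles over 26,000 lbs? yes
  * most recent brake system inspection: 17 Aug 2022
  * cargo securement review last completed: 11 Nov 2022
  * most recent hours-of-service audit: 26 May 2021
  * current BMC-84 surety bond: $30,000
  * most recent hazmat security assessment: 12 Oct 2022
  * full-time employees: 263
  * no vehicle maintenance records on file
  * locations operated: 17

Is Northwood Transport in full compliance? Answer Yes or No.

No

1. hours-of-service audit 561 days ago vs limit 540 → not met
2. condition 'transports hazardous materials' holds; vehicle maintenance records absent → not met
3. auto liability coverage $1,125,000 ≥ $1,075,000 → met
4. cargo securement review 27 days ago vs limit 30 → met
5. hazmat security assessment 57 days ago vs limit 60 → met
6. condition 'operates vehicles over 26,000 lbs' holds; vehicle safety inspection 110 days ago vs limit 120 → met
7. brake system inspection 113 days ago vs limit 120 → met
8. accident register absent → not met
9. BMC-84 surety bond $30,000 < $90,000 → not met
10. driver drug-and-alcohol testing 111 days ago vs limit 90 → not met
Not met: 1, 2, 8, 9, 10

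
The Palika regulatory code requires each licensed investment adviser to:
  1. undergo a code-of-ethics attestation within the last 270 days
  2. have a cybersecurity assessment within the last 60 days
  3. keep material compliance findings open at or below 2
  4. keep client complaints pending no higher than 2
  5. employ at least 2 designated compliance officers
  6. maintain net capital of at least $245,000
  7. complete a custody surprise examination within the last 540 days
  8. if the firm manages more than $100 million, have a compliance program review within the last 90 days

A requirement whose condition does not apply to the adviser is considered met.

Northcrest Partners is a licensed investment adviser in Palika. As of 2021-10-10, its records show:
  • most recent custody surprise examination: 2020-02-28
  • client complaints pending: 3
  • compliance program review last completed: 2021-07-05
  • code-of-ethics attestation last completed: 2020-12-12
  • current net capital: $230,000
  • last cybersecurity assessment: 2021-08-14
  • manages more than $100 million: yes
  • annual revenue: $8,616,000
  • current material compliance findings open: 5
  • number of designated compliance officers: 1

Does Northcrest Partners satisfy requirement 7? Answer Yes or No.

7. custody surprise examination 590 days ago vs limit 540 → not met

No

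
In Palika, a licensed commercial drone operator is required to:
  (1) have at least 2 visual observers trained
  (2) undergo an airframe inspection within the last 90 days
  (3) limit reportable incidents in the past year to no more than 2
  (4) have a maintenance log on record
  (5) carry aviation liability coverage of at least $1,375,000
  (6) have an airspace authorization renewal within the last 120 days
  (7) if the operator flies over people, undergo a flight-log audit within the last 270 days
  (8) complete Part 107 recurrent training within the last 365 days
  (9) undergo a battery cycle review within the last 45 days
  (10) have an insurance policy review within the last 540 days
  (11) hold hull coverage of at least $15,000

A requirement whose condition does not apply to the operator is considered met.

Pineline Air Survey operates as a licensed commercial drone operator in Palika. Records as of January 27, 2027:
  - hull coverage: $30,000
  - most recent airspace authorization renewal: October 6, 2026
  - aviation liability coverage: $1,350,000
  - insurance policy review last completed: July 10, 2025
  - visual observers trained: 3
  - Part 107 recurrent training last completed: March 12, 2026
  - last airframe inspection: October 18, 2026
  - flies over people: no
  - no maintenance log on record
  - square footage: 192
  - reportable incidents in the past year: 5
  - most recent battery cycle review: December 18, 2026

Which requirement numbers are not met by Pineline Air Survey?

1. visual observers trained 3 ≥ 2 → met
2. airframe inspection 101 days ago vs limit 90 → not met
3. reportable incidents in the past year 5 > 2 → not met
4. maintenance log absent → not met
5. aviation liability coverage $1,350,000 < $1,375,000 → not met
6. airspace authorization renewal 113 days ago vs limit 120 → met
7. condition 'flies over people' does not hold → requirement n/a → met
8. Part 107 recurrent training 321 days ago vs limit 365 → met
9. battery cycle review 40 days ago vs limit 45 → met
10. insurance policy review 566 days ago vs limit 540 → not met
11. hull coverage $30,000 ≥ $15,000 → met
Not met: 2, 3, 4, 5, 10

2, 3, 4, 5, 10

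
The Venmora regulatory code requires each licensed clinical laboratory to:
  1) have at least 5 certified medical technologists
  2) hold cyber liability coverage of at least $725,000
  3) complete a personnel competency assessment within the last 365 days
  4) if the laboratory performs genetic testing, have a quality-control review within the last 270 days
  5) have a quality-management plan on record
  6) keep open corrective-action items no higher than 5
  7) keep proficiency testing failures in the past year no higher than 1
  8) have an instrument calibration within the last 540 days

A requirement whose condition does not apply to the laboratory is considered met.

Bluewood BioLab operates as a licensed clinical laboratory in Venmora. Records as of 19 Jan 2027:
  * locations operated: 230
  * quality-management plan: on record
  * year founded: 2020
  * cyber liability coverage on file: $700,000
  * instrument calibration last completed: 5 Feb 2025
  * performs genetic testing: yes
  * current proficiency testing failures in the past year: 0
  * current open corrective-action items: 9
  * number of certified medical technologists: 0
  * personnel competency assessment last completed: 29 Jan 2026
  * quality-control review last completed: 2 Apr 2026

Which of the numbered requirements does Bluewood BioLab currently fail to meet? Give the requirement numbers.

1. certified medical technologists 0 < 5 → not met
2. cyber liability coverage $700,000 < $725,000 → not met
3. personnel competency assessment 355 days ago vs limit 365 → met
4. condition 'performs genetic testing' holds; quality-control review 292 days ago vs limit 270 → not met
5. quality-management plan present → met
6. open corrective-action items 9 > 5 → not met
7. proficiency testing failures in the past year 0 ≤ 1 → met
8. instrument calibration 713 days ago vs limit 540 → not met
Not met: 1, 2, 4, 6, 8

1, 2, 4, 6, 8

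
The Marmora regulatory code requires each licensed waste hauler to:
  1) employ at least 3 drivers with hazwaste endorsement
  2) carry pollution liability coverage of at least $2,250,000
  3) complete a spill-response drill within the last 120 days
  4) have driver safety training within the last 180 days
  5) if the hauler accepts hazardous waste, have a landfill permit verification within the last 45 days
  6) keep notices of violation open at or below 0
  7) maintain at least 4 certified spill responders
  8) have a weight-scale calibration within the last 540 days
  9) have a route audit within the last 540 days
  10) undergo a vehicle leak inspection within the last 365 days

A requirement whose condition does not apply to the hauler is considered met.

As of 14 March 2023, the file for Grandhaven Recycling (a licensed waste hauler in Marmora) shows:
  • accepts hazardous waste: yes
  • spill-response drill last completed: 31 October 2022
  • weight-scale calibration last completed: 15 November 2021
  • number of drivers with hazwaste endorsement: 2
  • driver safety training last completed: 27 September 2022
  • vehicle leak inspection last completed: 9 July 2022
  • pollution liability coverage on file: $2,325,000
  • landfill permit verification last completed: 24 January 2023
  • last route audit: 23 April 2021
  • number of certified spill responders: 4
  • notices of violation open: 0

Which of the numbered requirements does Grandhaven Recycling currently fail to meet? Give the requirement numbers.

1, 3, 5, 9

1. drivers with hazwaste endorsement 2 < 3 → not met
2. pollution liability coverage $2,325,000 ≥ $2,250,000 → met
3. spill-response drill 134 days ago vs limit 120 → not met
4. driver safety training 168 days ago vs limit 180 → met
5. condition 'accepts hazardous waste' holds; landfill permit verification 49 days ago vs limit 45 → not met
6. notices of violation open 0 ≤ 0 → met
7. certified spill responders 4 ≥ 4 → met
8. weight-scale calibration 484 days ago vs limit 540 → met
9. route audit 690 days ago vs limit 540 → not met
10. vehicle leak inspection 248 days ago vs limit 365 → met
Not met: 1, 3, 5, 9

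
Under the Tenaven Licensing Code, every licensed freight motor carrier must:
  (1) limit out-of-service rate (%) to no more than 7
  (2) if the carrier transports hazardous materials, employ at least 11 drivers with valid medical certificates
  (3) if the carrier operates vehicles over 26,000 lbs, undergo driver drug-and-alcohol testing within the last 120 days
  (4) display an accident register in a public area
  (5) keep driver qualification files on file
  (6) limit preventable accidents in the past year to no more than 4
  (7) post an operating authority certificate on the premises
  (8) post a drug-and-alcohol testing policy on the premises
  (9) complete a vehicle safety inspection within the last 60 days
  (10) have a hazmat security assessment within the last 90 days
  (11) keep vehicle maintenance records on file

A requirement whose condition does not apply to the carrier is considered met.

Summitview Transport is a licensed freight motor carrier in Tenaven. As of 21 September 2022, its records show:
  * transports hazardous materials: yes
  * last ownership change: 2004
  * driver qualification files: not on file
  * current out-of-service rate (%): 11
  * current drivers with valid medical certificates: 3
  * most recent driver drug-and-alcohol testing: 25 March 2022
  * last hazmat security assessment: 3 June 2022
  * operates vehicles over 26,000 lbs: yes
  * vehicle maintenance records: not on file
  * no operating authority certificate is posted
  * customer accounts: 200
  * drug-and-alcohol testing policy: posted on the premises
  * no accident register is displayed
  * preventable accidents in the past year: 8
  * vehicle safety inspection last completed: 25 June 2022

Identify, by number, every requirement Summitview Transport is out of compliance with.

1. out-of-service rate (%) 11 > 7 → not met
2. condition 'transports hazardous materials' holds; drivers with valid medical certificates 3 < 11 → not met
3. condition 'operates vehicles over 26,000 lbs' holds; driver drug-and-alcohol testing 180 days ago vs limit 120 → not met
4. accident register absent → not met
5. driver qualification files absent → not met
6. preventable accidents in the past year 8 > 4 → not met
7. operating authority certificate absent → not met
8. drug-and-alcohol testing policy present → met
9. vehicle safety inspection 88 days ago vs limit 60 → not met
10. hazmat security assessment 110 days ago vs limit 90 → not met
11. vehicle maintenance records absent → not met
Not met: 1, 2, 3, 4, 5, 6, 7, 9, 10, 11

1, 2, 3, 4, 5, 6, 7, 9, 10, 11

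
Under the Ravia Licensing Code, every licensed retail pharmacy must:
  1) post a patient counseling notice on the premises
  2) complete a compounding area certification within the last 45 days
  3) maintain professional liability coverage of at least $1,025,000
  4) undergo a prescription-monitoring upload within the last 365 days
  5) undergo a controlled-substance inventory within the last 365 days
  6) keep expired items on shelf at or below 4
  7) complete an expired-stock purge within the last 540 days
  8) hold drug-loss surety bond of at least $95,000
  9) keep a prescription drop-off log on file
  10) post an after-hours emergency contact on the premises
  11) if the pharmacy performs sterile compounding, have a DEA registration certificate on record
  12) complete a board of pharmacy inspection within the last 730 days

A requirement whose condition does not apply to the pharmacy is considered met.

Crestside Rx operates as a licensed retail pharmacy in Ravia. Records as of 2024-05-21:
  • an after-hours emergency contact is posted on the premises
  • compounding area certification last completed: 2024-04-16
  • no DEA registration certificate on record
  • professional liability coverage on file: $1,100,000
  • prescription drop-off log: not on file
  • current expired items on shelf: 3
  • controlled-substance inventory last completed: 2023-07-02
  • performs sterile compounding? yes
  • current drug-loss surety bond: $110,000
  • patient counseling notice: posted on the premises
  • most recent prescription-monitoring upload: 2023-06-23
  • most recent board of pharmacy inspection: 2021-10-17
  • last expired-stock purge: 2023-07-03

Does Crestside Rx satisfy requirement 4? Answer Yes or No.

4. prescription-monitoring upload 333 days ago vs limit 365 → met

Yes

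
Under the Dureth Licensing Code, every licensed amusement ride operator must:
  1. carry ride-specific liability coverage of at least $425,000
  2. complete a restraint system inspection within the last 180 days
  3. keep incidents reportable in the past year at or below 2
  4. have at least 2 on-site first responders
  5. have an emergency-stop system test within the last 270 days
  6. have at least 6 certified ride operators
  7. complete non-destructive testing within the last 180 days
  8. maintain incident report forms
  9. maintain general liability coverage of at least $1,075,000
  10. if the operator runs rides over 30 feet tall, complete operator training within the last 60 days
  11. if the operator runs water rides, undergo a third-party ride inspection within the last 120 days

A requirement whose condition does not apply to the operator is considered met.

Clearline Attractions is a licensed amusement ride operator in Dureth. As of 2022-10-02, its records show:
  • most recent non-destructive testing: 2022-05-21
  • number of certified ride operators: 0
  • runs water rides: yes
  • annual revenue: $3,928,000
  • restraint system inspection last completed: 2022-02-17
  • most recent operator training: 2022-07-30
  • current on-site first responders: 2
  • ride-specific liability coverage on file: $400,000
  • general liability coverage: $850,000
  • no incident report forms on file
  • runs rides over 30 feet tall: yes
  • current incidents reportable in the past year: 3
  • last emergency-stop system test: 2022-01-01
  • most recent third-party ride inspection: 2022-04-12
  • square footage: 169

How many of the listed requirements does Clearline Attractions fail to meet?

9

1. ride-specific liability coverage $400,000 < $425,000 → not met
2. restraint system inspection 227 days ago vs limit 180 → not met
3. incidents reportable in the past year 3 > 2 → not met
4. on-site first responders 2 ≥ 2 → met
5. emergency-stop system test 274 days ago vs limit 270 → not met
6. certified ride operators 0 < 6 → not met
7. non-destructive testing 134 days ago vs limit 180 → met
8. incident report forms absent → not met
9. general liability coverage $850,000 < $1,075,000 → not met
10. condition 'runs rides over 30 feet tall' holds; operator training 64 days ago vs limit 60 → not met
11. condition 'runs water rides' holds; third-party ride inspection 173 days ago vs limit 120 → not met
Not met: 9 of 11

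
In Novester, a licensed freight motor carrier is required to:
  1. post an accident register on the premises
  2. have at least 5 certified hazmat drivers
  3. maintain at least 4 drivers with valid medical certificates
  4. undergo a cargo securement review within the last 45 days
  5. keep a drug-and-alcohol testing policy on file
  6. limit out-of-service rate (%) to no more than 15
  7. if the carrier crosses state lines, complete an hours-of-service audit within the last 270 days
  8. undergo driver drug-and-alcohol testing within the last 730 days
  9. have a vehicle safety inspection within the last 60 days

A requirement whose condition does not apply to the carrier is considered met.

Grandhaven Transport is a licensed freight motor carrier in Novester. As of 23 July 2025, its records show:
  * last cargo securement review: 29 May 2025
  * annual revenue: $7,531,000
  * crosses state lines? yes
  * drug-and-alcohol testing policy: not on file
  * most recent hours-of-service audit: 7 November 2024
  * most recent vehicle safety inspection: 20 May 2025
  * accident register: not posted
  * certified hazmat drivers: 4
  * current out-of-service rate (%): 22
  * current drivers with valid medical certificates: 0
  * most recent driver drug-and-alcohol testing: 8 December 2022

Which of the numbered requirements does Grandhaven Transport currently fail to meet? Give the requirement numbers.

1. accident register absent → not met
2. certified hazmat drivers 4 < 5 → not met
3. drivers with valid medical certificates 0 < 4 → not met
4. cargo securement review 55 days ago vs limit 45 → not met
5. drug-and-alcohol testing policy absent → not met
6. out-of-service rate (%) 22 > 15 → not met
7. condition 'crosses state lines' holds; hours-of-service audit 258 days ago vs limit 270 → met
8. driver drug-and-alcohol testing 958 days ago vs limit 730 → not met
9. vehicle safety inspection 64 days ago vs limit 60 → not met
Not met: 1, 2, 3, 4, 5, 6, 8, 9

1, 2, 3, 4, 5, 6, 8, 9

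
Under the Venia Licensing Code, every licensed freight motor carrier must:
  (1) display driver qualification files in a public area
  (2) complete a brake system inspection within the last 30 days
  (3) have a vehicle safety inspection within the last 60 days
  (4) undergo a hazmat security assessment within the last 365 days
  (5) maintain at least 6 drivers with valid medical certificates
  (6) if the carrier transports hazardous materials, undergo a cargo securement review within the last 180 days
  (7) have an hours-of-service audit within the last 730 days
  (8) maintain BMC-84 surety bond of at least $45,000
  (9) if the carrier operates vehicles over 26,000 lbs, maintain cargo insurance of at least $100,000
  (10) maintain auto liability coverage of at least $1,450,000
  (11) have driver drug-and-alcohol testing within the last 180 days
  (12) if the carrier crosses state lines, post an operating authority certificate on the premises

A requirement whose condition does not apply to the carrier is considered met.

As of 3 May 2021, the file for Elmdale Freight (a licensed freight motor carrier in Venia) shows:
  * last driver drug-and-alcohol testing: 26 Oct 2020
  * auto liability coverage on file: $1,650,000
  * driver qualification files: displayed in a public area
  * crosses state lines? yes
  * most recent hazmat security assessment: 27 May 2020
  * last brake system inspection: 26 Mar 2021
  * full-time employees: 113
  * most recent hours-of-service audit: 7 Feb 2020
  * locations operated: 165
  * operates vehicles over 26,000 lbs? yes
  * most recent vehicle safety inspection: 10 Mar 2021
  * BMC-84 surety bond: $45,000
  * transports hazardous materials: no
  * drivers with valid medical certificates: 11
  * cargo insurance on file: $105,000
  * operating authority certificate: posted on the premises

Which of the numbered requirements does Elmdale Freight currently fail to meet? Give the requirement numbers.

2, 11

1. driver qualification files present → met
2. brake system inspection 38 days ago vs limit 30 → not met
3. vehicle safety inspection 54 days ago vs limit 60 → met
4. hazmat security assessment 341 days ago vs limit 365 → met
5. drivers with valid medical certificates 11 ≥ 6 → met
6. condition 'transports hazardous materials' does not hold → requirement n/a → met
7. hours-of-service audit 451 days ago vs limit 730 → met
8. BMC-84 surety bond $45,000 ≥ $45,000 → met
9. condition 'operates vehicles over 26,000 lbs' holds; cargo insurance $105,000 ≥ $100,000 → met
10. auto liability coverage $1,650,000 ≥ $1,450,000 → met
11. driver drug-and-alcohol testing 189 days ago vs limit 180 → not met
12. condition 'crosses state lines' holds; operating authority certificate present → met
Not met: 2, 11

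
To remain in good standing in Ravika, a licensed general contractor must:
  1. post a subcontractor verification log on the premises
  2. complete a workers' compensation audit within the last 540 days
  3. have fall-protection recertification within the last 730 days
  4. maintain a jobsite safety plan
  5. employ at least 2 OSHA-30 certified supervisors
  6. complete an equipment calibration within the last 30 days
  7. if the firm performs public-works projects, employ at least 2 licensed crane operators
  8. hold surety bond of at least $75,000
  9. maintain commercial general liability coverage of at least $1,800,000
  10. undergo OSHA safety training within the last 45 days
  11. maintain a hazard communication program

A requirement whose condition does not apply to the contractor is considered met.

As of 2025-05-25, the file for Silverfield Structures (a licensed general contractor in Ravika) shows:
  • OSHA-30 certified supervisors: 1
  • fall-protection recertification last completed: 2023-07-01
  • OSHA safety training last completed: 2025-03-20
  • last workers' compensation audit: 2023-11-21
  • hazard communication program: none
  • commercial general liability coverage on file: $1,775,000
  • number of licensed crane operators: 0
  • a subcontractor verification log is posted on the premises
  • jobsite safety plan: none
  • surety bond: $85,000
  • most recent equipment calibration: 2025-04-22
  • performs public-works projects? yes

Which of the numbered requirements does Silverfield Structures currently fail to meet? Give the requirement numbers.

1. subcontractor verification log present → met
2. workers' compensation audit 551 days ago vs limit 540 → not met
3. fall-protection recertification 694 days ago vs limit 730 → met
4. jobsite safety plan absent → not met
5. OSHA-30 certified supervisors 1 < 2 → not met
6. equipment calibration 33 days ago vs limit 30 → not met
7. condition 'performs public-works projects' holds; licensed crane operators 0 < 2 → not met
8. surety bond $85,000 ≥ $75,000 → met
9. commercial general liability coverage $1,775,000 < $1,800,000 → not met
10. OSHA safety training 66 days ago vs limit 45 → not met
11. hazard communication program absent → not met
Not met: 2, 4, 5, 6, 7, 9, 10, 11

2, 4, 5, 6, 7, 9, 10, 11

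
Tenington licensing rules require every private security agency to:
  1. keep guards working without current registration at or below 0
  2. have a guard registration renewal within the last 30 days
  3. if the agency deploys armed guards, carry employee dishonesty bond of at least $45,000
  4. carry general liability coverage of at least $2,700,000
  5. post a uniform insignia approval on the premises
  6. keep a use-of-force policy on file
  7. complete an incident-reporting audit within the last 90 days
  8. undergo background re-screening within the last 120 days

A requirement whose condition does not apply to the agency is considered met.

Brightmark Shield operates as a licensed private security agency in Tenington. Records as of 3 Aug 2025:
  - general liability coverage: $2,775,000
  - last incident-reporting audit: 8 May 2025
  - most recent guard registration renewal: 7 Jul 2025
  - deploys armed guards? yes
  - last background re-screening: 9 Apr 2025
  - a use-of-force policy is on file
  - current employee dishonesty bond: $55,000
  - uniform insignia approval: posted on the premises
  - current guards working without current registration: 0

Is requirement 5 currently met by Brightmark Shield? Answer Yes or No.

Yes

5. uniform insignia approval present → met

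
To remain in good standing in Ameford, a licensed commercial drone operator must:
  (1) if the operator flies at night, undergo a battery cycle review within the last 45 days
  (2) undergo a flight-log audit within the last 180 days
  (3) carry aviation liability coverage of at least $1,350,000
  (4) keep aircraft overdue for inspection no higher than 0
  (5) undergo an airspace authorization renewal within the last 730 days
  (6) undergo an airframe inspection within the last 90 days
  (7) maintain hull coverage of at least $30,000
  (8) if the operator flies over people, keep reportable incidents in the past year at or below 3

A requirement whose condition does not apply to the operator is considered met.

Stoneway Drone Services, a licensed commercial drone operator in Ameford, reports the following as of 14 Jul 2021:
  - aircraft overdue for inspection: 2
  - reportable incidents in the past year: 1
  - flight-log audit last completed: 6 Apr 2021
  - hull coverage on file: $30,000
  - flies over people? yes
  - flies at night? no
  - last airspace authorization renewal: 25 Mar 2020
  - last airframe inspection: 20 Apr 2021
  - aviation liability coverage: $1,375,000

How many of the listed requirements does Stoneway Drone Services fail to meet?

1. condition 'flies at night' does not hold → requirement n/a → met
2. flight-log audit 99 days ago vs limit 180 → met
3. aviation liability coverage $1,375,000 ≥ $1,350,000 → met
4. aircraft overdue for inspection 2 > 0 → not met
5. airspace authorization renewal 476 days ago vs limit 730 → met
6. airframe inspection 85 days ago vs limit 90 → met
7. hull coverage $30,000 ≥ $30,000 → met
8. condition 'flies over people' holds; reportable incidents in the past year 1 ≤ 3 → met
Not met: 1 of 8

1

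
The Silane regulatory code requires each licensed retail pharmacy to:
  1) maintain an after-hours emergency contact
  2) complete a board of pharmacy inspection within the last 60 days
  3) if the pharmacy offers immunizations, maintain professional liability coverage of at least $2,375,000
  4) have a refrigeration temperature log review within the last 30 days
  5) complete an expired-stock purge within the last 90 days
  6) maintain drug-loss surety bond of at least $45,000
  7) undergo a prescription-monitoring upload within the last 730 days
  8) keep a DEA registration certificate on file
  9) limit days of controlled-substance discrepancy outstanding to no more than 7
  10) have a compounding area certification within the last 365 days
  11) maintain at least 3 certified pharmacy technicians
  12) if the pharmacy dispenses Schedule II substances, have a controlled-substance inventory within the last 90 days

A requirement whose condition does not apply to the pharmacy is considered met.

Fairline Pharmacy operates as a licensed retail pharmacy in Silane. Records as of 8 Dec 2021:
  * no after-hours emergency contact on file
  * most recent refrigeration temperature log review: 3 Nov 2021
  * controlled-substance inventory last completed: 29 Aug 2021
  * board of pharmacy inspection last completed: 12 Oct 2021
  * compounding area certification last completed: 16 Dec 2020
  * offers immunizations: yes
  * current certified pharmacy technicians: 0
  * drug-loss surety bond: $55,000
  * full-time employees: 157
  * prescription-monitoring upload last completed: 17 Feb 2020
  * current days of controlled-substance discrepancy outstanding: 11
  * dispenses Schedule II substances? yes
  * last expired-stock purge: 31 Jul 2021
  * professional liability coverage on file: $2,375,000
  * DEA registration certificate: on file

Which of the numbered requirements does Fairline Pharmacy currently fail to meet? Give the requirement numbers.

1, 4, 5, 9, 11, 12

1. after-hours emergency contact absent → not met
2. board of pharmacy inspection 57 days ago vs limit 60 → met
3. condition 'offers immunizations' holds; professional liability coverage $2,375,000 ≥ $2,375,000 → met
4. refrigeration temperature log review 35 days ago vs limit 30 → not met
5. expired-stock purge 130 days ago vs limit 90 → not met
6. drug-loss surety bond $55,000 ≥ $45,000 → met
7. prescription-monitoring upload 660 days ago vs limit 730 → met
8. DEA registration certificate present → met
9. days of controlled-substance discrepancy outstanding 11 > 7 → not met
10. compounding area certification 357 days ago vs limit 365 → met
11. certified pharmacy technicians 0 < 3 → not met
12. condition 'dispenses Schedule II substances' holds; controlled-substance inventory 101 days ago vs limit 90 → not met
Not met: 1, 4, 5, 9, 11, 12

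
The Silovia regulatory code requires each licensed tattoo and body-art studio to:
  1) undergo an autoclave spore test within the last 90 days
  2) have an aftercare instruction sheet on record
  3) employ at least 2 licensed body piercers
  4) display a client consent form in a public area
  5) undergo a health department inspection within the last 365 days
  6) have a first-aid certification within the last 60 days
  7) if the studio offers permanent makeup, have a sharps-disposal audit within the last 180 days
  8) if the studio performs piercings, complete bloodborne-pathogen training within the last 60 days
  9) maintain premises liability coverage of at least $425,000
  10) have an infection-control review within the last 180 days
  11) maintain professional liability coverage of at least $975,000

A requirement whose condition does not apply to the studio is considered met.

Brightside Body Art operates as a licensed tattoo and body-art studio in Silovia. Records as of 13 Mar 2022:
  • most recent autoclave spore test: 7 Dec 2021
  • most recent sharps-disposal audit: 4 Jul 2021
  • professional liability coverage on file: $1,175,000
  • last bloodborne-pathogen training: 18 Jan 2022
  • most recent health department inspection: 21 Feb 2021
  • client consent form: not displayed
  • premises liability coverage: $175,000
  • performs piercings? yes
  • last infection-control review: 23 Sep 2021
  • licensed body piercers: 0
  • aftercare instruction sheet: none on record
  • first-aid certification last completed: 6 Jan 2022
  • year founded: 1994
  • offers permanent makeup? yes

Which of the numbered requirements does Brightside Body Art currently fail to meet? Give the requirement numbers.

1, 2, 3, 4, 5, 6, 7, 9

1. autoclave spore test 96 days ago vs limit 90 → not met
2. aftercare instruction sheet absent → not met
3. licensed body piercers 0 < 2 → not met
4. client consent form absent → not met
5. health department inspection 385 days ago vs limit 365 → not met
6. first-aid certification 66 days ago vs limit 60 → not met
7. condition 'offers permanent makeup' holds; sharps-disposal audit 252 days ago vs limit 180 → not met
8. condition 'performs piercings' holds; bloodborne-pathogen training 54 days ago vs limit 60 → met
9. premises liability coverage $175,000 < $425,000 → not met
10. infection-control review 171 days ago vs limit 180 → met
11. professional liability coverage $1,175,000 ≥ $975,000 → met
Not met: 1, 2, 3, 4, 5, 6, 7, 9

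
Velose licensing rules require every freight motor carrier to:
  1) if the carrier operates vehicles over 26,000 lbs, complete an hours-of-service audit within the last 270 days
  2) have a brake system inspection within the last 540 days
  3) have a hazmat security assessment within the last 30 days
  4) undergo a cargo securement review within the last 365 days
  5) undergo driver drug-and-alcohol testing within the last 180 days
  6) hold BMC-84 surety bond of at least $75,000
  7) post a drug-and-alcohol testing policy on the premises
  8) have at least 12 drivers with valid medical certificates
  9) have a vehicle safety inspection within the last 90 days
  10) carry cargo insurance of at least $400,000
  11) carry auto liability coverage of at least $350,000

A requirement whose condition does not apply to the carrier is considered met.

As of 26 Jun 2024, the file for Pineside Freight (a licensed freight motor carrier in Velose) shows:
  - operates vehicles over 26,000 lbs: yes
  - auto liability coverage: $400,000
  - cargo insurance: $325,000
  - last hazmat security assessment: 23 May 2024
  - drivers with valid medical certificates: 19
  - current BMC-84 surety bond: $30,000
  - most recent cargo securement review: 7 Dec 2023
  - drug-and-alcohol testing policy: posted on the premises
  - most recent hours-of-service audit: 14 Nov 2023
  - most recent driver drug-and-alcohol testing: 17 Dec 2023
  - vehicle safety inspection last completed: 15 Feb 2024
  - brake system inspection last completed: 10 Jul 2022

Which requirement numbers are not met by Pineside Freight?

2, 3, 5, 6, 9, 10

1. condition 'operates vehicles over 26,000 lbs' holds; hours-of-service audit 225 days ago vs limit 270 → met
2. brake system inspection 717 days ago vs limit 540 → not met
3. hazmat security assessment 34 days ago vs limit 30 → not met
4. cargo securement review 202 days ago vs limit 365 → met
5. driver drug-and-alcohol testing 192 days ago vs limit 180 → not met
6. BMC-84 surety bond $30,000 < $75,000 → not met
7. drug-and-alcohol testing policy present → met
8. drivers with valid medical certificates 19 ≥ 12 → met
9. vehicle safety inspection 132 days ago vs limit 90 → not met
10. cargo insurance $325,000 < $400,000 → not met
11. auto liability coverage $400,000 ≥ $350,000 → met
Not met: 2, 3, 5, 6, 9, 10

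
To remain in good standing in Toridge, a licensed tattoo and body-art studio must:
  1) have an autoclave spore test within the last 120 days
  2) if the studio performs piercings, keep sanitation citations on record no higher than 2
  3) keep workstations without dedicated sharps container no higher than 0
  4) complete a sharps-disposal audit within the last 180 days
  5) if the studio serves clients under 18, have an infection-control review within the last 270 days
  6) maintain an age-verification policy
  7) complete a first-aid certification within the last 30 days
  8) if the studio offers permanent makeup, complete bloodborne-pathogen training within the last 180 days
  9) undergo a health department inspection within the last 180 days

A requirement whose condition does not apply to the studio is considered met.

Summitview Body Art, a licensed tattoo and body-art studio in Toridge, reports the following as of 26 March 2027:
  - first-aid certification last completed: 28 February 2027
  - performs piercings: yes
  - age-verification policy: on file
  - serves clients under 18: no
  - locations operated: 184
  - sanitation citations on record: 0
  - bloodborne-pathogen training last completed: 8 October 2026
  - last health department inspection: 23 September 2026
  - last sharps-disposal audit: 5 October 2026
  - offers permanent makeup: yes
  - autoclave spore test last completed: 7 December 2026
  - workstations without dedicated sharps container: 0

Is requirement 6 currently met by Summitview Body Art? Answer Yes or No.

Yes

6. age-verification policy present → met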